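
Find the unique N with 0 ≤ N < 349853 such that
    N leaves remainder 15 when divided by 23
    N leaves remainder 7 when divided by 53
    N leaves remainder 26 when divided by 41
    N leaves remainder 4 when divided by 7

267551

The moduli are pairwise coprime; M = 23·53·41·7 = 349853.
M/23 = 15211; 15211 ≡ 8 (mod 23); 8·3 ≡ 1, so inverse 3.
M/53 = 6601; 6601 ≡ 29 (mod 53); 29·11 ≡ 1, so inverse 11.
M/41 = 8533; 8533 ≡ 5 (mod 41); 5·33 ≡ 1, so inverse 33.
M/7 = 49979; 49979 ≡ 6 (mod 7); 6·6 ≡ 1, so inverse 6.
N ≡ 15·15211·3 + 7·6601·11 + 26·8533·33 + 4·49979·6 = 9713582.
9713582 mod 349853 = 267551.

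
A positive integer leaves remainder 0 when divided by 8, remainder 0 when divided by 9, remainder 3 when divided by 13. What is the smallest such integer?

From k ≡ 0 (mod 8) write k = 0 + 8t. Substituting into k ≡ 0 (mod 9) gives 8t ≡ 0 (mod 9), and since 8⁻¹ ≡ 8 (mod 9), t ≡ 0. Hence k ≡ 0 + 8·0 = 0 (mod 72).
From k ≡ 0 (mod 72) write k = 0 + 72t. Substituting into k ≡ 3 (mod 13) gives 72t ≡ 3 (mod 13), and since 7⁻¹ ≡ 2 (mod 13), t ≡ 6. Hence k ≡ 0 + 72·6 = 432 (mod 936).

432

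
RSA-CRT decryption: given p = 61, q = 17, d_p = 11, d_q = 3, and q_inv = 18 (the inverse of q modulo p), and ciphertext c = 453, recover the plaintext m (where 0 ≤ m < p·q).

974

m₁ = c^(d_p) mod p: c ≡ 26 (mod 61), and 26^11 mod 61 = 59.
m₂ = c^(d_q) mod q: c ≡ 11 (mod 17), and 11^3 mod 17 = 5.
h = q_inv·(m₁ − m₂) mod p = 18·(59 − 5) mod 61 = 57.
m = m₂ + h·q = 5 + 57·17 = 974.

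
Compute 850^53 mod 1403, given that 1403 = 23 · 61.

Mod 23: 850 ≡ 22; by Fermat, exponent reduces to 53 mod 22 = 9; 22^9 ≡ 22 (mod 23).
Mod 61: 850 ≡ 57; 57^53 ≡ 22 (mod 61).
Combine by CRT: x ≡ 22 (mod 23), x ≡ 22 (mod 61) ⇒ x ≡ 22 (mod 1403).

22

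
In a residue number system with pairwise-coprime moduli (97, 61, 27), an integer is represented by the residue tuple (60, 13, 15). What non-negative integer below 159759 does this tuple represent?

124026

From x ≡ 60 (mod 97) write x = 60 + 97t. Substituting into x ≡ 13 (mod 61) gives 97t ≡ 14 (mod 61), and since 36⁻¹ ≡ 39 (mod 61), t ≡ 58. Hence x ≡ 60 + 97·58 = 5686 (mod 5917).
From x ≡ 5686 (mod 5917) write x = 5686 + 5917t. Substituting into x ≡ 15 (mod 27) gives 5917t ≡ 26 (mod 27), and since 4⁻¹ ≡ 7 (mod 27), t ≡ 20. Hence x ≡ 5686 + 5917·20 = 124026 (mod 159759).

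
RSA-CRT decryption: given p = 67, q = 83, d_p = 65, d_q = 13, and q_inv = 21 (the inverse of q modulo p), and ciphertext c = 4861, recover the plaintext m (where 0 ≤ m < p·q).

m₁ = c^(d_p) mod p: c ≡ 37 (mod 67), and 37^65 mod 67 = 29.
m₂ = c^(d_q) mod q: c ≡ 47 (mod 83), and 47^13 mod 83 = 54.
h = q_inv·(m₁ − m₂) mod p = 21·(29 − 54) mod 67 = 11.
m = m₂ + h·q = 54 + 11·83 = 967.

967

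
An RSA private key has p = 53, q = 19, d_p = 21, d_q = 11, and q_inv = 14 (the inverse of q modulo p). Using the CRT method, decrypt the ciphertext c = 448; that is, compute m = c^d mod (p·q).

m₁ = c^(d_p) mod p: c ≡ 24 (mod 53), and 24^21 mod 53 = 16.
m₂ = c^(d_q) mod q: c ≡ 11 (mod 19), and 11^11 mod 19 = 7.
h = q_inv·(m₁ − m₂) mod p = 14·(16 − 7) mod 53 = 20.
m = m₂ + h·q = 7 + 20·19 = 387.

387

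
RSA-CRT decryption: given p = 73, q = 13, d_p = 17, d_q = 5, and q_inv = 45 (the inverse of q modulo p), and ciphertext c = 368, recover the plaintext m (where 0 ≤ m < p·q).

m₁ = c^(d_p) mod p: c ≡ 3 (mod 73), and 3^17 mod 73 = 24.
m₂ = c^(d_q) mod q: c ≡ 4 (mod 13), and 4^5 mod 13 = 10.
h = q_inv·(m₁ − m₂) mod p = 45·(24 − 10) mod 73 = 46.
m = m₂ + h·q = 10 + 46·13 = 608.

608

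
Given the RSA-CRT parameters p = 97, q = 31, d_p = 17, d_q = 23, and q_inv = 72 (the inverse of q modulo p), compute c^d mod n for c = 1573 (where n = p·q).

914

m₁ = c^(d_p) mod p: c ≡ 21 (mod 97), and 21^17 mod 97 = 41.
m₂ = c^(d_q) mod q: c ≡ 23 (mod 31), and 23^23 mod 31 = 15.
h = q_inv·(m₁ − m₂) mod p = 72·(41 − 15) mod 97 = 29.
m = m₂ + h·q = 15 + 29·31 = 914.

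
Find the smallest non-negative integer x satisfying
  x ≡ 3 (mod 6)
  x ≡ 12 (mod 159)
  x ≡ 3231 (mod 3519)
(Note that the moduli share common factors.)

129915

Combine the congruences pairwise.
gcd(6, 159) = 3 and 3 | (12 − 3), so the pair is consistent; merging gives x ≡ 171 (mod 318), where 318 = lcm(6, 159).
gcd(318, 3519) = 3 and 3 | (3231 − 171), so the pair is consistent; merging gives x ≡ 129915 (mod 373014), where 373014 = lcm(318, 3519).
The solution is unique modulo lcm(6, 159, 3519) = 373014.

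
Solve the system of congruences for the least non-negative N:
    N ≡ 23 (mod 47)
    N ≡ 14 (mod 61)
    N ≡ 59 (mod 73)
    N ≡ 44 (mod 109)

7746892

From N ≡ 23 (mod 47) write N = 23 + 47t. Substituting into N ≡ 14 (mod 61) gives 47t ≡ 52 (mod 61), and since 47⁻¹ ≡ 13 (mod 61), t ≡ 5. Hence N ≡ 23 + 47·5 = 258 (mod 2867).
From N ≡ 258 (mod 2867) write N = 258 + 2867t. Substituting into N ≡ 59 (mod 73) gives 2867t ≡ 20 (mod 73), and since 20⁻¹ ≡ 11 (mod 73), t ≡ 1. Hence N ≡ 258 + 2867·1 = 3125 (mod 209291).
From N ≡ 3125 (mod 209291) write N = 3125 + 209291t. Substituting into N ≡ 44 (mod 109) gives 209291t ≡ 80 (mod 109), and since 11⁻¹ ≡ 10 (mod 109), t ≡ 37. Hence N ≡ 3125 + 209291·37 = 7746892 (mod 22812719).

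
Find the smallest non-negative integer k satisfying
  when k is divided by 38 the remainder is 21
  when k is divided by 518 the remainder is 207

8495

Combine the congruences pairwise.
gcd(38, 518) = 2 and 2 | (207 − 21), so the pair is consistent; merging gives k ≡ 8495 (mod 9842), where 9842 = lcm(38, 518).
The solution is unique modulo lcm(38, 518) = 9842.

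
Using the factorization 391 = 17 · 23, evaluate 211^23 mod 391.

Mod 17: 211 ≡ 7; by Fermat, exponent reduces to 23 mod 16 = 7; 7^7 ≡ 12 (mod 17).
Mod 23: 211 ≡ 4; by Fermat, exponent reduces to 23 mod 22 = 1; 4^1 ≡ 4 (mod 23).
Combine by CRT: x ≡ 12 (mod 17), x ≡ 4 (mod 23) ⇒ x ≡ 165 (mod 391).

165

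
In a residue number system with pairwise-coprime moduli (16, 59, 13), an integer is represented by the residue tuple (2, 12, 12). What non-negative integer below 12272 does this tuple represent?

The moduli are pairwise coprime; N = 16·59·13 = 12272.
N/16 = 767; 767 ≡ 15 (mod 16); 15·15 ≡ 1, so inverse 15.
N/59 = 208; 208 ≡ 31 (mod 59); 31·40 ≡ 1, so inverse 40.
N/13 = 944; 944 ≡ 8 (mod 13); 8·5 ≡ 1, so inverse 5.
x ≡ 2·767·15 + 12·208·40 + 12·944·5 = 179490.
179490 mod 12272 = 7682.

7682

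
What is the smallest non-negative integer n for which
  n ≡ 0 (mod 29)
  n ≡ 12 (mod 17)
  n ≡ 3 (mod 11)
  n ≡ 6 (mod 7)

The moduli are pairwise coprime; M = 29·17·11·7 = 37961.
M/29 = 1309; 1309 ≡ 4 (mod 29); 4·22 ≡ 1, so inverse 22.
M/17 = 2233; 2233 ≡ 6 (mod 17); 6·3 ≡ 1, so inverse 3.
M/11 = 3451; 3451 ≡ 8 (mod 11); 8·7 ≡ 1, so inverse 7.
M/7 = 5423; 5423 ≡ 5 (mod 7); 5·3 ≡ 1, so inverse 3.
n ≡ 0·1309·22 + 12·2233·3 + 3·3451·7 + 6·5423·3 = 250473.
250473 mod 37961 = 22707.

22707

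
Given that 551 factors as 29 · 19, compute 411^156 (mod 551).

286

Mod 29: 411 ≡ 5; by Fermat, exponent reduces to 156 mod 28 = 16; 5^16 ≡ 25 (mod 29).
Mod 19: 411 ≡ 12; by Fermat, exponent reduces to 156 mod 18 = 12; 12^12 ≡ 1 (mod 19).
Combine by CRT: x ≡ 25 (mod 29), x ≡ 1 (mod 19) ⇒ x ≡ 286 (mod 551).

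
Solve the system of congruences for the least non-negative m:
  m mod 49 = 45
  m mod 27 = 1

Combine the congruences pairwise.
From m ≡ 45 (mod 49) write m = 45 + 49t. Substituting into m ≡ 1 (mod 27) gives 49t ≡ 10 (mod 27), and since 22⁻¹ ≡ 16 (mod 27), t ≡ 25. Hence m ≡ 45 + 49·25 = 1270 (mod 1323).

1270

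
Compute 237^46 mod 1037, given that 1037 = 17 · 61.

1021

Mod 17: 237 ≡ 16; by Fermat, exponent reduces to 46 mod 16 = 14; 16^14 ≡ 1 (mod 17).
Mod 61: 237 ≡ 54; 54^46 ≡ 45 (mod 61).
Combine by CRT: x ≡ 1 (mod 17), x ≡ 45 (mod 61) ⇒ x ≡ 1021 (mod 1037).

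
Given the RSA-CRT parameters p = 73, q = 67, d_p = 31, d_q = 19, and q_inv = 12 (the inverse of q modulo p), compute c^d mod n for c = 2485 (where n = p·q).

4085

m₁ = c^(d_p) mod p: c ≡ 3 (mod 73), and 3^31 mod 73 = 70.
m₂ = c^(d_q) mod q: c ≡ 6 (mod 67), and 6^19 mod 67 = 65.
h = q_inv·(m₁ − m₂) mod p = 12·(70 − 65) mod 73 = 60.
m = m₂ + h·q = 65 + 60·67 = 4085.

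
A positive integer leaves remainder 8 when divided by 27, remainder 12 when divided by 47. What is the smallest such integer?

764

Combine the congruences pairwise.
From N ≡ 8 (mod 27) write N = 8 + 27t. Substituting into N ≡ 12 (mod 47) gives 27t ≡ 4 (mod 47), and since 27⁻¹ ≡ 7 (mod 47), t ≡ 28. Hence N ≡ 8 + 27·28 = 764 (mod 1269).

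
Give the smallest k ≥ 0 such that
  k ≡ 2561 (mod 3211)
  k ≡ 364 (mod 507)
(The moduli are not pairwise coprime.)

gcd(3211, 507) = 169 and 169 | (364 − 2561), so the pair is consistent; merging gives k ≡ 8983 (mod 9633), where 9633 = lcm(3211, 507).
The solution is unique modulo lcm(3211, 507) = 9633.

8983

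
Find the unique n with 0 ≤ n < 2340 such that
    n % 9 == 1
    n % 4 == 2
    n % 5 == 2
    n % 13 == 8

From n ≡ 1 (mod 9) write n = 1 + 9t. Substituting into n ≡ 2 (mod 4) gives 9t ≡ 1 (mod 4), and since 1⁻¹ ≡ 1 (mod 4), t ≡ 1. Hence n ≡ 1 + 9·1 = 10 (mod 36).
From n ≡ 10 (mod 36) write n = 10 + 36t. Substituting into n ≡ 2 (mod 5) gives 36t ≡ 2 (mod 5), and since 1⁻¹ ≡ 1 (mod 5), t ≡ 2. Hence n ≡ 10 + 36·2 = 82 (mod 180).
From n ≡ 82 (mod 180) write n = 82 + 180t. Substituting into n ≡ 8 (mod 13) gives 180t ≡ 4 (mod 13), and since 11⁻¹ ≡ 6 (mod 13), t ≡ 11. Hence n ≡ 82 + 180·11 = 2062 (mod 2340).

2062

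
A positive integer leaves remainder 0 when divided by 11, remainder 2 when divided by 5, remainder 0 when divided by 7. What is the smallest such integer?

From N ≡ 0 (mod 11) write N = 0 + 11t. Substituting into N ≡ 2 (mod 5) gives 11t ≡ 2 (mod 5), and since 1⁻¹ ≡ 1 (mod 5), t ≡ 2. Hence N ≡ 0 + 11·2 = 22 (mod 55).
From N ≡ 22 (mod 55) write N = 22 + 55t. Substituting into N ≡ 0 (mod 7) gives 55t ≡ 6 (mod 7), and since 6⁻¹ ≡ 6 (mod 7), t ≡ 1. Hence N ≡ 22 + 55·1 = 77 (mod 385).

77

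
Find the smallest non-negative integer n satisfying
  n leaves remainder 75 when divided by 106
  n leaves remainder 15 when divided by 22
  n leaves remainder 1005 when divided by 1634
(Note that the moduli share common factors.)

gcd(106, 22) = 2 and 2 | (15 − 75), so the pair is consistent; merging gives n ≡ 499 (mod 1166), where 1166 = lcm(106, 22).
gcd(1166, 1634) = 2 and 2 | (1005 − 499), so the pair is consistent; merging gives n ≡ 198719 (mod 952622), where 952622 = lcm(1166, 1634).
The solution is unique modulo lcm(106, 22, 1634) = 952622.

198719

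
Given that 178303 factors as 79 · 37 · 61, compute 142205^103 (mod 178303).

Mod 79: 142205 ≡ 5; by Fermat, exponent reduces to 103 mod 78 = 25; 5^25 ≡ 11 (mod 79).
Mod 37: 142205 ≡ 14; by Fermat, exponent reduces to 103 mod 36 = 31; 14^31 ≡ 23 (mod 37).
Mod 61: 142205 ≡ 14; by Fermat, exponent reduces to 103 mod 60 = 43; 14^43 ≡ 14 (mod 61).
Combine by CRT: x ≡ 11 (mod 79), x ≡ 23 (mod 37), x ≡ 14 (mod 61) ⇒ x ≡ 52230 (mod 178303).

52230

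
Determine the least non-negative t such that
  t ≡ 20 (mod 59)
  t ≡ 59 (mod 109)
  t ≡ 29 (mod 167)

472138

Combine the congruences pairwise.
From t ≡ 20 (mod 59) write t = 20 + 59s. Substituting into t ≡ 59 (mod 109) gives 59s ≡ 39 (mod 109), and since 59⁻¹ ≡ 85 (mod 109), s ≡ 45. Hence t ≡ 20 + 59·45 = 2675 (mod 6431).
From t ≡ 2675 (mod 6431) write t = 2675 + 6431s. Substituting into t ≡ 29 (mod 167) gives 6431s ≡ 26 (mod 167), and since 85⁻¹ ≡ 112 (mod 167), s ≡ 73. Hence t ≡ 2675 + 6431·73 = 472138 (mod 1073977).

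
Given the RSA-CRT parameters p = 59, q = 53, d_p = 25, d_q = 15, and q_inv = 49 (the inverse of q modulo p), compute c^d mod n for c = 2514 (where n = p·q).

1726

m₁ = c^(d_p) mod p: c ≡ 36 (mod 59), and 36^25 mod 59 = 15.
m₂ = c^(d_q) mod q: c ≡ 23 (mod 53), and 23^15 mod 53 = 30.
h = q_inv·(m₁ − m₂) mod p = 49·(15 − 30) mod 59 = 32.
m = m₂ + h·q = 30 + 32·53 = 1726.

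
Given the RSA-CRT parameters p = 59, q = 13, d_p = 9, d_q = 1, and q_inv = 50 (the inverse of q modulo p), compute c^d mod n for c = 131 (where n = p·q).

443

m₁ = c^(d_p) mod p: c ≡ 13 (mod 59), and 13^9 mod 59 = 30.
m₂ = c^(d_q) mod q: c ≡ 1 (mod 13), and 1^1 mod 13 = 1.
h = q_inv·(m₁ − m₂) mod p = 50·(30 − 1) mod 59 = 34.
m = m₂ + h·q = 1 + 34·13 = 443.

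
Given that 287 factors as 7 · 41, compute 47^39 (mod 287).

Mod 7: 47 ≡ 5; by Fermat, exponent reduces to 39 mod 6 = 3; 5^3 ≡ 6 (mod 7).
Mod 41: 47 ≡ 6; 6^39 ≡ 7 (mod 41).
Combine by CRT: x ≡ 6 (mod 7), x ≡ 7 (mod 41) ⇒ x ≡ 48 (mod 287).

48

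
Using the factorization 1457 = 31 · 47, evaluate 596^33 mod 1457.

Mod 31: 596 ≡ 7; by Fermat, exponent reduces to 33 mod 30 = 3; 7^3 ≡ 2 (mod 31).
Mod 47: 596 ≡ 32; 32^33 ≡ 16 (mod 47).
Combine by CRT: x ≡ 2 (mod 31), x ≡ 16 (mod 47) ⇒ x ≡ 157 (mod 1457).

157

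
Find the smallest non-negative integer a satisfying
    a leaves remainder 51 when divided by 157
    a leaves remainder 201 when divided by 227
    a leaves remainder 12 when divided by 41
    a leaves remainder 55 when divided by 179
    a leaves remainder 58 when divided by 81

The moduli are pairwise coprime; N = 157·227·41·179·81 = 21185924301.
N/157 = 134942193; 134942193 ≡ 65 (mod 157); 65·29 ≡ 1, so inverse 29.
N/227 = 93330063; 93330063 ≡ 148 (mod 227); 148·204 ≡ 1, so inverse 204.
N/41 = 516729861; 516729861 ≡ 14 (mod 41); 14·3 ≡ 1, so inverse 3.
N/179 = 118357119; 118357119 ≡ 171 (mod 179); 171·67 ≡ 1, so inverse 67.
N/81 = 261554621; 261554621 ≡ 32 (mod 81); 32·38 ≡ 1, so inverse 38.
a ≡ 51·134942193·29 + 201·93330063·204 + 12·516729861·3 + 55·118357119·67 + 58·261554621·38 = 5057700049894.
5057700049894 mod 21185924301 = 15450066256.

15450066256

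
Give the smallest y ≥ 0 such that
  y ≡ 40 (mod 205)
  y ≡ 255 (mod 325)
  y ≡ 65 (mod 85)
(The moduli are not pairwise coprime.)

gcd(205, 325) = 5 and 5 | (255 − 40), so the pair is consistent; merging gives y ≡ 5780 (mod 13325), where 13325 = lcm(205, 325).
gcd(13325, 85) = 5 and 5 | (65 − 5780), so the pair is consistent; merging gives y ≡ 19105 (mod 226525), where 226525 = lcm(13325, 85).
The solution is unique modulo lcm(205, 325, 85) = 226525.

19105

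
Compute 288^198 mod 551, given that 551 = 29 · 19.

Mod 29: 288 ≡ 27; by Fermat, exponent reduces to 198 mod 28 = 2; 27^2 ≡ 4 (mod 29).
Mod 19: 288 ≡ 3; since 18 | 198, by Fermat 3^198 ≡ 1 (mod 19).
Combine by CRT: x ≡ 4 (mod 29), x ≡ 1 (mod 19) ⇒ x ≡ 381 (mod 551).

381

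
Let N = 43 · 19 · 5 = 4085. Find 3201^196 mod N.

Mod 43: 3201 ≡ 19; by Fermat, exponent reduces to 196 mod 42 = 28; 19^28 ≡ 6 (mod 43).
Mod 19: 3201 ≡ 9; by Fermat, exponent reduces to 196 mod 18 = 16; 9^16 ≡ 4 (mod 19).
Mod 5: 3201 ≡ 1; since 4 | 196, by Fermat 1^196 ≡ 1 (mod 5).
Combine by CRT: x ≡ 6 (mod 43), x ≡ 4 (mod 19), x ≡ 1 (mod 5) ⇒ x ≡ 1296 (mod 4085).

1296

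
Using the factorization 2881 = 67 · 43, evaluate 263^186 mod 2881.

Mod 67: 263 ≡ 62; by Fermat, exponent reduces to 186 mod 66 = 54; 62^54 ≡ 40 (mod 67).
Mod 43: 263 ≡ 5; by Fermat, exponent reduces to 186 mod 42 = 18; 5^18 ≡ 11 (mod 43).
Combine by CRT: x ≡ 40 (mod 67), x ≡ 11 (mod 43) ⇒ x ≡ 2720 (mod 2881).

2720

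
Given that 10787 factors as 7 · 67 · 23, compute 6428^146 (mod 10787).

6857

Mod 7: 6428 ≡ 2; by Fermat, exponent reduces to 146 mod 6 = 2; 2^2 ≡ 4 (mod 7).
Mod 67: 6428 ≡ 63; by Fermat, exponent reduces to 146 mod 66 = 14; 63^14 ≡ 23 (mod 67).
Mod 23: 6428 ≡ 11; by Fermat, exponent reduces to 146 mod 22 = 14; 11^14 ≡ 3 (mod 23).
Combine by CRT: x ≡ 4 (mod 7), x ≡ 23 (mod 67), x ≡ 3 (mod 23) ⇒ x ≡ 6857 (mod 10787).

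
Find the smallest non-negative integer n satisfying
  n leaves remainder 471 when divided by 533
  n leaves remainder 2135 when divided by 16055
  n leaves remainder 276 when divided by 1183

4593865

gcd(533, 16055) = 13 and 13 | (2135 − 471), so the pair is consistent; merging gives n ≡ 644335 (mod 658255), where 658255 = lcm(533, 16055).
gcd(658255, 1183) = 169 and 169 | (276 − 644335), so the pair is consistent; merging gives n ≡ 4593865 (mod 4607785), where 4607785 = lcm(658255, 1183).
The solution is unique modulo lcm(533, 16055, 1183) = 4607785.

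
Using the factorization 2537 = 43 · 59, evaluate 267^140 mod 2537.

1167

Mod 43: 267 ≡ 9; by Fermat, exponent reduces to 140 mod 42 = 14; 9^14 ≡ 6 (mod 43).
Mod 59: 267 ≡ 31; by Fermat, exponent reduces to 140 mod 58 = 24; 31^24 ≡ 46 (mod 59).
Combine by CRT: x ≡ 6 (mod 43), x ≡ 46 (mod 59) ⇒ x ≡ 1167 (mod 2537).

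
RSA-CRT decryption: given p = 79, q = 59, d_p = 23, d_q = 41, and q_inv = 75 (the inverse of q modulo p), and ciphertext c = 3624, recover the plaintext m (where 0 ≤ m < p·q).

m₁ = c^(d_p) mod p: c ≡ 69 (mod 79), and 69^23 mod 79 = 41.
m₂ = c^(d_q) mod q: c ≡ 25 (mod 59), and 25^41 mod 59 = 29.
h = q_inv·(m₁ − m₂) mod p = 75·(41 − 29) mod 79 = 31.
m = m₂ + h·q = 29 + 31·59 = 1858.

1858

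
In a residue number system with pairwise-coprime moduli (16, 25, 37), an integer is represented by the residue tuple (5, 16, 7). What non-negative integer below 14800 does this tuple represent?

6741

The moduli are pairwise coprime; N = 16·25·37 = 14800.
N/16 = 925; 925 ≡ 13 (mod 16); 13·5 ≡ 1, so inverse 5.
N/25 = 592; 592 ≡ 17 (mod 25); 17·3 ≡ 1, so inverse 3.
N/37 = 400; 400 ≡ 30 (mod 37); 30·21 ≡ 1, so inverse 21.
x ≡ 5·925·5 + 16·592·3 + 7·400·21 = 110341.
110341 mod 14800 = 6741.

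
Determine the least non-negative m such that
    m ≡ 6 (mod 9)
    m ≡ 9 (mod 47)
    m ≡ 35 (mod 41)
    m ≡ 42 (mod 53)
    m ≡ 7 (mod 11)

7175076

Combine the congruences pairwise.
From m ≡ 6 (mod 9) write m = 6 + 9t. Substituting into m ≡ 9 (mod 47) gives 9t ≡ 3 (mod 47), and since 9⁻¹ ≡ 21 (mod 47), t ≡ 16. Hence m ≡ 6 + 9·16 = 150 (mod 423).
From m ≡ 150 (mod 423) write m = 150 + 423t. Substituting into m ≡ 35 (mod 41) gives 423t ≡ 8 (mod 41), and since 13⁻¹ ≡ 19 (mod 41), t ≡ 29. Hence m ≡ 150 + 423·29 = 12417 (mod 17343).
From m ≡ 12417 (mod 17343) write m = 12417 + 17343t. Substituting into m ≡ 42 (mod 53) gives 17343t ≡ 27 (mod 53), and since 12⁻¹ ≡ 31 (mod 53), t ≡ 42. Hence m ≡ 12417 + 17343·42 = 740823 (mod 919179).
From m ≡ 740823 (mod 919179) write m = 740823 + 919179t. Substituting into m ≡ 7 (mod 11) gives 919179t ≡ 1 (mod 11), and since 8⁻¹ ≡ 7 (mod 11), t ≡ 7. Hence m ≡ 740823 + 919179·7 = 7175076 (mod 10110969).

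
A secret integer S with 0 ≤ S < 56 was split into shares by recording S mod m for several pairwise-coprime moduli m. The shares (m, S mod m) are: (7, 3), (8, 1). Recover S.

17

From S ≡ 3 (mod 7) write S = 3 + 7t. Substituting into S ≡ 1 (mod 8) gives 7t ≡ 6 (mod 8), and since 7⁻¹ ≡ 7 (mod 8), t ≡ 2. Hence S ≡ 3 + 7·2 = 17 (mod 56).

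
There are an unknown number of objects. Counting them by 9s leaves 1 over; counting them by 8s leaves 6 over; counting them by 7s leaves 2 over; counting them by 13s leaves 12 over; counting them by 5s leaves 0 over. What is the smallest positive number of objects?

The moduli are pairwise coprime; M = 9·8·7·13·5 = 32760.
M/9 = 3640; 3640 ≡ 4 (mod 9); 4·7 ≡ 1, so inverse 7.
M/8 = 4095; 4095 ≡ 7 (mod 8); 7·7 ≡ 1, so inverse 7.
M/7 = 4680; 4680 ≡ 4 (mod 7); 4·2 ≡ 1, so inverse 2.
M/13 = 2520; 2520 ≡ 11 (mod 13); 11·6 ≡ 1, so inverse 6.
M/5 = 6552; 6552 ≡ 2 (mod 5); 2·3 ≡ 1, so inverse 3.
N ≡ 1·3640·7 + 6·4095·7 + 2·4680·2 + 12·2520·6 + 0·6552·3 = 397630.
397630 mod 32760 = 4510.

4510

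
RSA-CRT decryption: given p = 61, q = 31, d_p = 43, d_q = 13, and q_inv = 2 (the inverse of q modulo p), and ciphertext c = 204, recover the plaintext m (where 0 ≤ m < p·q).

1260

m₁ = c^(d_p) mod p: c ≡ 21 (mod 61), and 21^43 mod 61 = 40.
m₂ = c^(d_q) mod q: c ≡ 18 (mod 31), and 18^13 mod 31 = 20.
h = q_inv·(m₁ − m₂) mod p = 2·(40 − 20) mod 61 = 40.
m = m₂ + h·q = 20 + 40·31 = 1260.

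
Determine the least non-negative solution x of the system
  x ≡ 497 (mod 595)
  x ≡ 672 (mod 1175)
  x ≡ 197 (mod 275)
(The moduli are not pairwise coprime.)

247422

Combine the congruences pairwise.
gcd(595, 1175) = 5 and 5 | (672 − 497), so the pair is consistent; merging gives x ≡ 107597 (mod 139825), where 139825 = lcm(595, 1175).
gcd(139825, 275) = 25 and 25 | (197 − 107597), so the pair is consistent; merging gives x ≡ 247422 (mod 1538075), where 1538075 = lcm(139825, 275).
The solution is unique modulo lcm(595, 1175, 275) = 1538075.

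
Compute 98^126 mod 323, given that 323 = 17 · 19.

Mod 17: 98 ≡ 13; by Fermat, exponent reduces to 126 mod 16 = 14; 13^14 ≡ 16 (mod 17).
Mod 19: 98 ≡ 3; since 18 | 126, by Fermat 3^126 ≡ 1 (mod 19).
Combine by CRT: x ≡ 16 (mod 17), x ≡ 1 (mod 19) ⇒ x ≡ 305 (mod 323).

305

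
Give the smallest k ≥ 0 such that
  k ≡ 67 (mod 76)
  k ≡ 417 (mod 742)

8579

Combine the congruences pairwise.
gcd(76, 742) = 2 and 2 | (417 − 67), so the pair is consistent; merging gives k ≡ 8579 (mod 28196), where 28196 = lcm(76, 742).
The solution is unique modulo lcm(76, 742) = 28196.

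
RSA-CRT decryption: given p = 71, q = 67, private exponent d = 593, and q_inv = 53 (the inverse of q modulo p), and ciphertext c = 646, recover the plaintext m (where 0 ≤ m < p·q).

d_p = d mod (p−1) = 593 mod 70 = 33; d_q = d mod (q−1) = 65.
m₁ = c^(d_p) mod p: c ≡ 7 (mod 71), and 7^33 mod 71 = 42.
m₂ = c^(d_q) mod q: c ≡ 43 (mod 67), and 43^65 mod 67 = 53.
h = q_inv·(m₁ − m₂) mod p = 53·(42 − 53) mod 71 = 56.
m = m₂ + h·q = 53 + 56·67 = 3805.

3805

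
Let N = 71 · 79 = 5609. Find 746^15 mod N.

Mod 71: 746 ≡ 36; 36^15 ≡ 48 (mod 71).
Mod 79: 746 ≡ 35; 35^15 ≡ 12 (mod 79).
Combine by CRT: x ≡ 48 (mod 71), x ≡ 12 (mod 79) ⇒ x ≡ 3172 (mod 5609).

3172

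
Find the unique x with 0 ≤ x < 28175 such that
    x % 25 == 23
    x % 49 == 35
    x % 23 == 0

From x ≡ 23 (mod 25) write x = 23 + 25t. Substituting into x ≡ 35 (mod 49) gives 25t ≡ 12 (mod 49), and since 25⁻¹ ≡ 2 (mod 49), t ≡ 24. Hence x ≡ 23 + 25·24 = 623 (mod 1225).
From x ≡ 623 (mod 1225) write x = 623 + 1225t. Substituting into x ≡ 0 (mod 23) gives 1225t ≡ 21 (mod 23), and since 6⁻¹ ≡ 4 (mod 23), t ≡ 15. Hence x ≡ 623 + 1225·15 = 18998 (mod 28175).

18998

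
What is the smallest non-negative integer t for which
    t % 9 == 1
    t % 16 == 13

Combine the congruences pairwise.
From t ≡ 1 (mod 9) write t = 1 + 9s. Substituting into t ≡ 13 (mod 16) gives 9s ≡ 12 (mod 16), and since 9⁻¹ ≡ 9 (mod 16), s ≡ 12. Hence t ≡ 1 + 9·12 = 109 (mod 144).

109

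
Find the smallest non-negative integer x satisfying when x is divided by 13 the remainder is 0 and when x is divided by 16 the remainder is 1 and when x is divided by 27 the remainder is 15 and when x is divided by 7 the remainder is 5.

25233

From x ≡ 0 (mod 13) write x = 0 + 13t. Substituting into x ≡ 1 (mod 16) gives 13t ≡ 1 (mod 16), and since 13⁻¹ ≡ 5 (mod 16), t ≡ 5. Hence x ≡ 0 + 13·5 = 65 (mod 208).
From x ≡ 65 (mod 208) write x = 65 + 208t. Substituting into x ≡ 15 (mod 27) gives 208t ≡ 4 (mod 27), and since 19⁻¹ ≡ 10 (mod 27), t ≡ 13. Hence x ≡ 65 + 208·13 = 2769 (mod 5616).
From x ≡ 2769 (mod 5616) write x = 2769 + 5616t. Substituting into x ≡ 5 (mod 7) gives 5616t ≡ 1 (mod 7), and since 2⁻¹ ≡ 4 (mod 7), t ≡ 4. Hence x ≡ 2769 + 5616·4 = 25233 (mod 39312).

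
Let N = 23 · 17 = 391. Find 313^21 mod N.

Mod 23: 313 ≡ 14; 14^21 ≡ 5 (mod 23).
Mod 17: 313 ≡ 7; by Fermat, exponent reduces to 21 mod 16 = 5; 7^5 ≡ 11 (mod 17).
Combine by CRT: x ≡ 5 (mod 23), x ≡ 11 (mod 17) ⇒ x ≡ 28 (mod 391).

28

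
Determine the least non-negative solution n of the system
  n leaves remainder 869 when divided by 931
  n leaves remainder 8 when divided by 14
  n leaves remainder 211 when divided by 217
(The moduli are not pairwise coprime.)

52074

gcd(931, 14) = 7 and 7 | (8 − 869), so the pair is consistent; merging gives n ≡ 1800 (mod 1862), where 1862 = lcm(931, 14).
gcd(1862, 217) = 7 and 7 | (211 − 1800), so the pair is consistent; merging gives n ≡ 52074 (mod 57722), where 57722 = lcm(1862, 217).
The solution is unique modulo lcm(931, 14, 217) = 57722.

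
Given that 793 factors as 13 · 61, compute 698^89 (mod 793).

601

Mod 13: 698 ≡ 9; by Fermat, exponent reduces to 89 mod 12 = 5; 9^5 ≡ 3 (mod 13).
Mod 61: 698 ≡ 27; by Fermat, exponent reduces to 89 mod 60 = 29; 27^29 ≡ 52 (mod 61).
Combine by CRT: x ≡ 3 (mod 13), x ≡ 52 (mod 61) ⇒ x ≡ 601 (mod 793).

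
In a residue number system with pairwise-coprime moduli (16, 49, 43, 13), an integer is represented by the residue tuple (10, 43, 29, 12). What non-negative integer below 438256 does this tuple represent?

120730

The moduli are pairwise coprime; N = 16·49·43·13 = 438256.
N/16 = 27391; 27391 ≡ 15 (mod 16); 15·15 ≡ 1, so inverse 15.
N/49 = 8944; 8944 ≡ 26 (mod 49); 26·17 ≡ 1, so inverse 17.
N/43 = 10192; 10192 ≡ 1 (mod 43), inverse 1.
N/13 = 33712; 33712 ≡ 3 (mod 13); 3·9 ≡ 1, so inverse 9.
x ≡ 10·27391·15 + 43·8944·17 + 29·10192·1 + 12·33712·9 = 14583178.
14583178 mod 438256 = 120730.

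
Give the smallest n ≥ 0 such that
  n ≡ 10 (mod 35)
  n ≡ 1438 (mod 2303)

10650

gcd(35, 2303) = 7 and 7 | (1438 − 10), so the pair is consistent; merging gives n ≡ 10650 (mod 11515), where 11515 = lcm(35, 2303).
The solution is unique modulo lcm(35, 2303) = 11515.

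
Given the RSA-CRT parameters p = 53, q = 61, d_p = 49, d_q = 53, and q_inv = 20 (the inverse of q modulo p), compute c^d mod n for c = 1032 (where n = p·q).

408

m₁ = c^(d_p) mod p: c ≡ 25 (mod 53), and 25^49 mod 53 = 37.
m₂ = c^(d_q) mod q: c ≡ 56 (mod 61), and 56^53 mod 61 = 42.
h = q_inv·(m₁ − m₂) mod p = 20·(37 − 42) mod 53 = 6.
m = m₂ + h·q = 42 + 6·61 = 408.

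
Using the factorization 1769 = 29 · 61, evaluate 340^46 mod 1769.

80

Mod 29: 340 ≡ 21; by Fermat, exponent reduces to 46 mod 28 = 18; 21^18 ≡ 22 (mod 29).
Mod 61: 340 ≡ 35; 35^46 ≡ 19 (mod 61).
Combine by CRT: x ≡ 22 (mod 29), x ≡ 19 (mod 61) ⇒ x ≡ 80 (mod 1769).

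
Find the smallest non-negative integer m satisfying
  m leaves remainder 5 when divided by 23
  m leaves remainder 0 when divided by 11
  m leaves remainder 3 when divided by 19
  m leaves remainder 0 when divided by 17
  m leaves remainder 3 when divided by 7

The moduli are pairwise coprime; N = 23·11·19·17·7 = 572033.
N/23 = 24871; 24871 ≡ 8 (mod 23); 8·3 ≡ 1, so inverse 3.
N/11 = 52003; 52003 ≡ 6 (mod 11); 6·2 ≡ 1, so inverse 2.
N/19 = 30107; 30107 ≡ 11 (mod 19); 11·7 ≡ 1, so inverse 7.
N/17 = 33649; 33649 ≡ 6 (mod 17); 6·3 ≡ 1, so inverse 3.
N/7 = 81719; 81719 ≡ 1 (mod 7), inverse 1.
m ≡ 5·24871·3 + 0·52003·2 + 3·30107·7 + 0·33649·3 + 3·81719·1 = 1250469.
1250469 mod 572033 = 106403.

106403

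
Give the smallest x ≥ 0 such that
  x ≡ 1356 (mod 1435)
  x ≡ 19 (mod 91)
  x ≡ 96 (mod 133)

229521

gcd(1435, 91) = 7 and 7 | (19 − 1356), so the pair is consistent; merging gives x ≡ 5661 (mod 18655), where 18655 = lcm(1435, 91).
gcd(18655, 133) = 7 and 7 | (96 − 5661), so the pair is consistent; merging gives x ≡ 229521 (mod 354445), where 354445 = lcm(18655, 133).
The solution is unique modulo lcm(1435, 91, 133) = 354445.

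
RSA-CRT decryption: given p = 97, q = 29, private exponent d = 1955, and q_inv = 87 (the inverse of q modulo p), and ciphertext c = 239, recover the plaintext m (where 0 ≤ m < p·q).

d_p = d mod (p−1) = 1955 mod 96 = 35; d_q = d mod (q−1) = 23.
m₁ = c^(d_p) mod p: c ≡ 45 (mod 97), and 45^35 mod 97 = 42.
m₂ = c^(d_q) mod q: c ≡ 7 (mod 29), and 7^23 mod 29 = 20.
h = q_inv·(m₁ − m₂) mod p = 87·(42 − 20) mod 97 = 71.
m = m₂ + h·q = 20 + 71·29 = 2079.

2079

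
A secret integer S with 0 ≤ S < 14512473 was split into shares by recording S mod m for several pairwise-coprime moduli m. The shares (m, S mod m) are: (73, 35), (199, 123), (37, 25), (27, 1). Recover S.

From S ≡ 35 (mod 73) write S = 35 + 73t. Substituting into S ≡ 123 (mod 199) gives 73t ≡ 88 (mod 199), and since 73⁻¹ ≡ 30 (mod 199), t ≡ 53. Hence S ≡ 35 + 73·53 = 3904 (mod 14527).
From S ≡ 3904 (mod 14527) write S = 3904 + 14527t. Substituting into S ≡ 25 (mod 37) gives 14527t ≡ 6 (mod 37), and since 23⁻¹ ≡ 29 (mod 37), t ≡ 26. Hence S ≡ 3904 + 14527·26 = 381606 (mod 537499).
From S ≡ 381606 (mod 537499) write S = 381606 + 537499t. Substituting into S ≡ 1 (mod 27) gives 537499t ≡ 13 (mod 27), and since 10⁻¹ ≡ 19 (mod 27), t ≡ 4. Hence S ≡ 381606 + 537499·4 = 2531602 (mod 14512473).

2531602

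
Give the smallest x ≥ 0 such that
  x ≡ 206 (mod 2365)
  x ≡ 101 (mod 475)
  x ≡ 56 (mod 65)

2384126

gcd(2365, 475) = 5 and 5 | (101 − 206), so the pair is consistent; merging gives x ≡ 137376 (mod 224675), where 224675 = lcm(2365, 475).
gcd(224675, 65) = 5 and 5 | (56 − 137376), so the pair is consistent; merging gives x ≡ 2384126 (mod 2920775), where 2920775 = lcm(224675, 65).
The solution is unique modulo lcm(2365, 475, 65) = 2920775.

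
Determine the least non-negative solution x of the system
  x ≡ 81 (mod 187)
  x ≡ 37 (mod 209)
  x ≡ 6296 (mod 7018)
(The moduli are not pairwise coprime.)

188764

gcd(187, 209) = 11 and 11 | (37 − 81), so the pair is consistent; merging gives x ≡ 455 (mod 3553), where 3553 = lcm(187, 209).
gcd(3553, 7018) = 11 and 11 | (6296 − 455), so the pair is consistent; merging gives x ≡ 188764 (mod 2266814), where 2266814 = lcm(3553, 7018).
The solution is unique modulo lcm(187, 209, 7018) = 2266814.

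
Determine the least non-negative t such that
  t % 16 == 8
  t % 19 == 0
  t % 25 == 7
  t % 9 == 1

From t ≡ 8 (mod 16) write t = 8 + 16s. Substituting into t ≡ 0 (mod 19) gives 16s ≡ 11 (mod 19), and since 16⁻¹ ≡ 6 (mod 19), s ≡ 9. Hence t ≡ 8 + 16·9 = 152 (mod 304).
From t ≡ 152 (mod 304) write t = 152 + 304s. Substituting into t ≡ 7 (mod 25) gives 304s ≡ 5 (mod 25), and since 4⁻¹ ≡ 19 (mod 25), s ≡ 20. Hence t ≡ 152 + 304·20 = 6232 (mod 7600).
From t ≡ 6232 (mod 7600) write t = 6232 + 7600s. Substituting into t ≡ 1 (mod 9) gives 7600s ≡ 6 (mod 9), and since 4⁻¹ ≡ 7 (mod 9), s ≡ 6. Hence t ≡ 6232 + 7600·6 = 51832 (mod 68400).

51832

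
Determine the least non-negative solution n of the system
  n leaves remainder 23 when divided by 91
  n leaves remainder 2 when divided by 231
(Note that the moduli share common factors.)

Combine the congruences pairwise.
gcd(91, 231) = 7 and 7 | (2 − 23), so the pair is consistent; merging gives n ≡ 1388 (mod 3003), where 3003 = lcm(91, 231).
The solution is unique modulo lcm(91, 231) = 3003.

1388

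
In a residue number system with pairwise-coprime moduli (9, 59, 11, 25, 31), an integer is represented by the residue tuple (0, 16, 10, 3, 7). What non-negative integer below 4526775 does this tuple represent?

210528

Combine the congruences pairwise.
From x ≡ 0 (mod 9) write x = 0 + 9t. Substituting into x ≡ 16 (mod 59) gives 9t ≡ 16 (mod 59), and since 9⁻¹ ≡ 46 (mod 59), t ≡ 28. Hence x ≡ 0 + 9·28 = 252 (mod 531).
From x ≡ 252 (mod 531) write x = 252 + 531t. Substituting into x ≡ 10 (mod 11) gives 531t ≡ 0 (mod 11), and since 3⁻¹ ≡ 4 (mod 11), t ≡ 0. Hence x ≡ 252 + 531·0 = 252 (mod 5841).
From x ≡ 252 (mod 5841) write x = 252 + 5841t. Substituting into x ≡ 3 (mod 25) gives 5841t ≡ 1 (mod 25), and since 16⁻¹ ≡ 11 (mod 25), t ≡ 11. Hence x ≡ 252 + 5841·11 = 64503 (mod 146025).
From x ≡ 64503 (mod 146025) write x = 64503 + 146025t. Substituting into x ≡ 7 (mod 31) gives 146025t ≡ 15 (mod 31), and since 15⁻¹ ≡ 29 (mod 31), t ≡ 1. Hence x ≡ 64503 + 146025·1 = 210528 (mod 4526775).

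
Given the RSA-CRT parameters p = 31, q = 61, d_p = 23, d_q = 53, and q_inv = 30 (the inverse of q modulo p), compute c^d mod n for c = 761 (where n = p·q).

509

m₁ = c^(d_p) mod p: c ≡ 17 (mod 31), and 17^23 mod 31 = 13.
m₂ = c^(d_q) mod q: c ≡ 29 (mod 61), and 29^53 mod 61 = 21.
h = q_inv·(m₁ − m₂) mod p = 30·(13 − 21) mod 31 = 8.
m = m₂ + h·q = 21 + 8·61 = 509.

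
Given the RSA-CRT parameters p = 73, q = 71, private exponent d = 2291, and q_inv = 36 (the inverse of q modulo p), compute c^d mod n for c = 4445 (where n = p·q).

d_p = d mod (p−1) = 2291 mod 72 = 59; d_q = d mod (q−1) = 51.
m₁ = c^(d_p) mod p: c ≡ 65 (mod 73), and 65^59 mod 73 = 9.
m₂ = c^(d_q) mod q: c ≡ 43 (mod 71), and 43^51 mod 71 = 29.
h = q_inv·(m₁ − m₂) mod p = 36·(9 − 29) mod 73 = 10.
m = m₂ + h·q = 29 + 10·71 = 739.

739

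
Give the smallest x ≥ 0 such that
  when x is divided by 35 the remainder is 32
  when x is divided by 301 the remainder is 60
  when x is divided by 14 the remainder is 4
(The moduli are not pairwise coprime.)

662

gcd(35, 301) = 7 and 7 | (60 − 32), so the pair is consistent; merging gives x ≡ 662 (mod 1505), where 1505 = lcm(35, 301).
gcd(1505, 14) = 7 and 7 | (4 − 662), so the pair is consistent; merging gives x ≡ 662 (mod 3010), where 3010 = lcm(1505, 14).
The solution is unique modulo lcm(35, 301, 14) = 3010.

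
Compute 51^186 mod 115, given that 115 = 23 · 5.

Mod 23: 51 ≡ 5; by Fermat, exponent reduces to 186 mod 22 = 10; 5^10 ≡ 9 (mod 23).
Mod 5: 51 ≡ 1; by Fermat, exponent reduces to 186 mod 4 = 2; 1^2 ≡ 1 (mod 5).
Combine by CRT: x ≡ 9 (mod 23), x ≡ 1 (mod 5) ⇒ x ≡ 101 (mod 115).

101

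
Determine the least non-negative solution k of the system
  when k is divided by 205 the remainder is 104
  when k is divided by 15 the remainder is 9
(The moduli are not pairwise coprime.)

309

gcd(205, 15) = 5 and 5 | (9 − 104), so the pair is consistent; merging gives k ≡ 309 (mod 615), where 615 = lcm(205, 15).
The solution is unique modulo lcm(205, 15) = 615.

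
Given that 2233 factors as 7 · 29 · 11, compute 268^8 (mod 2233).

Mod 7: 268 ≡ 2; by Fermat, exponent reduces to 8 mod 6 = 2; 2^2 ≡ 4 (mod 7).
Mod 29: 268 ≡ 7; 7^8 ≡ 7 (mod 29).
Mod 11: 268 ≡ 4; 4^8 ≡ 9 (mod 11).
Combine by CRT: x ≡ 4 (mod 7), x ≡ 7 (mod 29), x ≡ 9 (mod 11) ⇒ x ≡ 1747 (mod 2233).

1747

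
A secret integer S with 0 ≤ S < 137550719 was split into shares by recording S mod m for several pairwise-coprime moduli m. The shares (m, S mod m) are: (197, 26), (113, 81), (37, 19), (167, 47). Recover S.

68163602

From S ≡ 26 (mod 197) write S = 26 + 197t. Substituting into S ≡ 81 (mod 113) gives 197t ≡ 55 (mod 113), and since 84⁻¹ ≡ 74 (mod 113), t ≡ 2. Hence S ≡ 26 + 197·2 = 420 (mod 22261).
From S ≡ 420 (mod 22261) write S = 420 + 22261t. Substituting into S ≡ 19 (mod 37) gives 22261t ≡ 6 (mod 37), and since 24⁻¹ ≡ 17 (mod 37), t ≡ 28. Hence S ≡ 420 + 22261·28 = 623728 (mod 823657).
From S ≡ 623728 (mod 823657) write S = 623728 + 823657t. Substituting into S ≡ 47 (mod 167) gives 823657t ≡ 64 (mod 167), and since 13⁻¹ ≡ 90 (mod 167), t ≡ 82. Hence S ≡ 623728 + 823657·82 = 68163602 (mod 137550719).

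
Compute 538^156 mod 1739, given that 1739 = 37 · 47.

Mod 37: 538 ≡ 20; by Fermat, exponent reduces to 156 mod 36 = 12; 20^12 ≡ 26 (mod 37).
Mod 47: 538 ≡ 21; by Fermat, exponent reduces to 156 mod 46 = 18; 21^18 ≡ 17 (mod 47).
Combine by CRT: x ≡ 26 (mod 37), x ≡ 17 (mod 47) ⇒ x ≡ 581 (mod 1739).

581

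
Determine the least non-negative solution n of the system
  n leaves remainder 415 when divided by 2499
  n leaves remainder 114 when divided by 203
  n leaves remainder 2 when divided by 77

gcd(2499, 203) = 7 and 7 | (114 − 415), so the pair is consistent; merging gives n ≡ 52894 (mod 72471), where 72471 = lcm(2499, 203).
gcd(72471, 77) = 7 and 7 | (2 − 52894), so the pair is consistent; merging gives n ≡ 487720 (mod 797181), where 797181 = lcm(72471, 77).
The solution is unique modulo lcm(2499, 203, 77) = 797181.

487720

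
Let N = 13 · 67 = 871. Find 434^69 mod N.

Mod 13: 434 ≡ 5; by Fermat, exponent reduces to 69 mod 12 = 9; 5^9 ≡ 5 (mod 13).
Mod 67: 434 ≡ 32; by Fermat, exponent reduces to 69 mod 66 = 3; 32^3 ≡ 5 (mod 67).
Combine by CRT: x ≡ 5 (mod 13), x ≡ 5 (mod 67) ⇒ x ≡ 5 (mod 871).

5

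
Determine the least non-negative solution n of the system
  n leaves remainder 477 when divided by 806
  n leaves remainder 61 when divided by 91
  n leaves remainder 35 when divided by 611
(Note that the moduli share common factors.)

Combine the congruences pairwise.
gcd(806, 91) = 13 and 13 | (61 − 477), so the pair is consistent; merging gives n ≡ 3701 (mod 5642), where 5642 = lcm(806, 91).
gcd(5642, 611) = 13 and 13 | (35 − 3701), so the pair is consistent; merging gives n ≡ 3701 (mod 265174), where 265174 = lcm(5642, 611).
The solution is unique modulo lcm(806, 91, 611) = 265174.

3701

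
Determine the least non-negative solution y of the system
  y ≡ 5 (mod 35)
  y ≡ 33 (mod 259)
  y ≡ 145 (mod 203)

30595

Combine the congruences pairwise.
gcd(35, 259) = 7 and 7 | (33 − 5), so the pair is consistent; merging gives y ≡ 810 (mod 1295), where 1295 = lcm(35, 259).
gcd(1295, 203) = 7 and 7 | (145 − 810), so the pair is consistent; merging gives y ≡ 30595 (mod 37555), where 37555 = lcm(1295, 203).
The solution is unique modulo lcm(35, 259, 203) = 37555.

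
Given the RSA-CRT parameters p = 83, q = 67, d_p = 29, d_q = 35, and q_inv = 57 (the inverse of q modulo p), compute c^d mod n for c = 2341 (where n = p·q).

m₁ = c^(d_p) mod p: c ≡ 17 (mod 83), and 17^29 mod 83 = 61.
m₂ = c^(d_q) mod q: c ≡ 63 (mod 67), and 63^35 mod 67 = 51.
h = q_inv·(m₁ − m₂) mod p = 57·(61 − 51) mod 83 = 72.
m = m₂ + h·q = 51 + 72·67 = 4875.

4875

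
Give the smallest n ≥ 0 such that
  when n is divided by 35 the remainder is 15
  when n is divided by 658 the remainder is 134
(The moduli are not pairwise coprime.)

1450

Combine the congruences pairwise.
gcd(35, 658) = 7 and 7 | (134 − 15), so the pair is consistent; merging gives n ≡ 1450 (mod 3290), where 3290 = lcm(35, 658).
The solution is unique modulo lcm(35, 658) = 3290.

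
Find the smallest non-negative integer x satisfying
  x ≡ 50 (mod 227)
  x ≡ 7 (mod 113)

Combine the congruences pairwise.
From x ≡ 50 (mod 227) write x = 50 + 227t. Substituting into x ≡ 7 (mod 113) gives 227t ≡ 70 (mod 113), and since 1⁻¹ ≡ 1 (mod 113), t ≡ 70. Hence x ≡ 50 + 227·70 = 15940 (mod 25651).

15940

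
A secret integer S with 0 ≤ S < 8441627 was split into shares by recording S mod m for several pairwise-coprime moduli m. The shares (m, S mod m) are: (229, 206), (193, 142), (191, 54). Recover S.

6516401

From S ≡ 206 (mod 229) write S = 206 + 229t. Substituting into S ≡ 142 (mod 193) gives 229t ≡ 129 (mod 193), and since 36⁻¹ ≡ 59 (mod 193), t ≡ 84. Hence S ≡ 206 + 229·84 = 19442 (mod 44197).
From S ≡ 19442 (mod 44197) write S = 19442 + 44197t. Substituting into S ≡ 54 (mod 191) gives 44197t ≡ 94 (mod 191), and since 76⁻¹ ≡ 93 (mod 191), t ≡ 147. Hence S ≡ 19442 + 44197·147 = 6516401 (mod 8441627).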